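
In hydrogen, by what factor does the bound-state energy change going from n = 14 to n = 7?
4.0000

Using E_n = -13.6057 Z² / n² eV with Z = 1:

E_7 = -13.6057 / 7² = -13.6057 / 49 = -0.2776673469 eV
E_14 = -13.6057 / 14² = -13.6057 / 196 = -0.0694168367 eV

The ratio is:
E_7/E_14 = (-0.2776673469) / (-0.0694168367)
E_7/E_14 = (-13.6057/49) / (-13.6057/196)
E_7/E_14 = 196/49
E_7/E_14 = 4.0000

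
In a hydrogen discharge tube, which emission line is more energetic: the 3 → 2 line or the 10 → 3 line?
3 → 2

Calculate the energy for each transition:

Transition 3 → 2:
ΔE₁ = |E_2 - E_3| = |-13.6057/2² - (-13.6057/3²)|
ΔE₁ = |-3.40142500 - (-1.51174444)| = 1.88968 eV

Transition 10 → 3:
ΔE₂ = |E_3 - E_10| = |-13.6057/3² - (-13.6057/10²)|
ΔE₂ = |-1.51174444 - (-0.13605700)| = 1.37569 eV

Since 1.88968 eV > 1.37569 eV, the transition 3 → 2 emits the more energetic photon.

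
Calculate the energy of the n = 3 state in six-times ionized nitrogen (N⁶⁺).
-74.08 eV

For hydrogen-like ions, the energy levels scale with Z²:
E_n = -13.6057 Z² / n² eV

For N⁶⁺ (Z = 7) at n = 3:
E_3 = -13.6057 × 7² / 3²
E_3 = -13.6057 × 49 / 9
E_3 = -666.6793 / 9
E_3 = -74.08 eV

The energy is 49 times more negative than hydrogen at the same n due to the stronger nuclear charge.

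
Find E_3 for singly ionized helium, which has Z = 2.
-6.047 eV

For hydrogen-like ions, the energy levels scale with Z²:
E_n = -13.6057 Z² / n² eV

For He⁺ (Z = 2) at n = 3:
E_3 = -13.6057 × 2² / 3²
E_3 = -13.6057 × 4 / 9
E_3 = -54.4228 / 9
E_3 = -6.047 eV

The energy is 4 times more negative than hydrogen at the same n due to the stronger nuclear charge.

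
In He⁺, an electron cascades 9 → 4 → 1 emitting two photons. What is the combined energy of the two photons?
53.751 eV

The energy levels of He⁺ are E_n = -13.6057 × 2² / n² eV.

First transition (9 → 4):
ΔE₁ = |E_4 - E_9|
ΔE₁ = |-3.401425000 - (-0.671886420)| = 2.729539 eV

Second transition (4 → 1):
ΔE₂ = |E_1 - E_4|
ΔE₂ = |-54.422800000 - (-3.401425000)| = 51.021375 eV

Total energy released:
E_total = ΔE₁ + ΔE₂ = 2.729539 + 51.021375 = 53.751 eV

Note: This equals the direct transition 9 → 1: 53.751 eV ✓
Energy is conserved regardless of the path taken.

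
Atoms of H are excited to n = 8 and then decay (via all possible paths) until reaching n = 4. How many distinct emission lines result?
10

The electron can occupy levels n = 4, 5, ..., 8 during de-excitation — that is m = 8 - 4 + 1 = 5 distinct levels.

The number of distinct spectral lines equals the number of ways to choose 2 of these m levels (each pair gives one possible emission transition):

Number of lines = m(m-1)/2 = 5×4/2 = 10

These correspond to all possible transitions between the 5 levels:
8 → 7, 8 → 6, 8 → 5, 8 → 4, 7 → 6, 7 → 5, 7 → 4, 6 → 5...

Each transition produces a photon with a unique energy (and thus wavelength). This count does not depend on Z.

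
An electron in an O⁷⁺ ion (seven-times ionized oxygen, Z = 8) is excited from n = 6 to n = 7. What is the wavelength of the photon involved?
193.20573 nm

First, find the transition energy using E_n = -13.6057 Z² / n² eV:
E_6 = -13.6057 × 8² / 6² = -24.187911111 eV
E_7 = -13.6057 × 8² / 7² = -17.770710204 eV

Photon energy: |ΔE| = |E_7 - E_6| = 6.417200907 eV

Convert to wavelength using E = hc/λ with hc = 1239.84 eV·nm:
λ = hc/E = 1239.84 eV·nm / 6.417200907 eV
λ = 193.20573 nm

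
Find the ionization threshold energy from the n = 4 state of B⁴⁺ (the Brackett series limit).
21.2589 eV

The series limit corresponds to the transition from n = ∞ to n = 4.
This is the highest energy (shortest wavelength) transition in the Brackett series.

E_∞ = 0 eV
E_4 = -13.6057 × 5² / 4² = -21.2589 eV

Energy at series limit:
ΔE = E_∞ - E_4 = 0 - (-21.2589) = 21.2589 eV

This energy equals the ionization energy from the n = 4 state of B⁴⁺.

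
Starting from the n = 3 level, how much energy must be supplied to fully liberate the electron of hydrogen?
1.5117 eV

The ionization energy is the energy needed to remove the electron completely (n → ∞).

For hydrogen, E_n = -13.6057 eV / n².

At n = 3: E_3 = -13.6057 / 3² = -1.5117444 eV
At n = ∞: E_∞ = 0 eV

Ionization energy = E_∞ - E_3 = 0 - (-1.5117444) = 1.5117444 eV
Ionization energy ≈ 1.5117 eV

This is also called the binding energy of the electron in state n = 3.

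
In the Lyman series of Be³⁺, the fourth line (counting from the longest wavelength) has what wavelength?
5.93 nm

The lines of a series are numbered from the longest wavelength (smallest ΔE) outward; the fourth line is the transition from n = n_f + 4 to n_f.
The Lyman series has all transitions ending at n_f = 1.

For Be³⁺ (Z = 4), the fourth line (δ-line) is the jump from n = 5 to n = 1:
E_5 = -13.6057 × 4² / 5² = -8.7076 eV
E_1 = -13.6057 × 4² / 1² = -217.6912 eV
ΔE = E_5 - E_1 = 208.9836 eV

λ = hc/E = 1239.84 eV·nm / 208.9836 eV
λ = 5.93 nm

This is the δ-line of the Lyman series in Be³⁺.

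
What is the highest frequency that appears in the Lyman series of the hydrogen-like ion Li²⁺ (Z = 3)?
2.9609e+16 Hz

The series limit corresponds to the transition from n = ∞ to n = 1.
This is the highest energy (shortest wavelength) transition in the Lyman series.

E_∞ = 0 eV
E_1 = -13.6057 × 3² / 1² = -122.451300 eV

Energy at series limit:
ΔE = E_∞ - E_1 = 0 - (-122.451300) = 122.451300 eV
E = 122.451300 eV × (1.602177 × 10⁻¹⁹ J/eV) = 1.961887e-17 J
f = E/h = 1.961887e-17 J / (6.62607 × 10⁻³⁴ J·s) = 2.9609e+16 Hz

This energy equals the ionization energy from the n = 1 state of Li²⁺.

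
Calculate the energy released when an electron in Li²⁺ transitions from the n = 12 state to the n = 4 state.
6.803 eV

The energy levels are E_n = -13.6057 Z² eV / n².

Energy at n = 12: E_12 = -13.6057 × 3² / 12² = -0.850356 eV
Energy at n = 4: E_4 = -13.6057 × 3² / 4² = -7.653206 eV

For emission (electron falling to lower state), the photon energy is:
E_photon = E_12 - E_4 = |-0.850356 - (-7.653206)|
E_photon = 6.803 eV

This energy is carried away by the emitted photon.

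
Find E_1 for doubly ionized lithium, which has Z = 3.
-122.451 eV

For hydrogen-like ions, the energy levels scale with Z²:
E_n = -13.6057 Z² / n² eV

For Li²⁺ (Z = 3) at n = 1:
E_1 = -13.6057 × 3² / 1²
E_1 = -13.6057 × 9 / 1
E_1 = -122.4513 / 1
E_1 = -122.451 eV

The energy is 9 times more negative than hydrogen at the same n due to the stronger nuclear charge.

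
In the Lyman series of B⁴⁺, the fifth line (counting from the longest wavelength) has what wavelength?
3.749205 nm

The lines of a series are numbered from the longest wavelength (smallest ΔE) outward; the fifth line is the transition from n = n_f + 5 to n_f.
The Lyman series has all transitions ending at n_f = 1.

For B⁴⁺ (Z = 5), the fifth line (ε-line) is the jump from n = 6 to n = 1:
E_6 = -13.6057 × 5² / 6² = -9.44840278 eV
E_1 = -13.6057 × 5² / 1² = -340.14250000 eV
ΔE = E_6 - E_1 = 330.69409722 eV

λ = hc/E = 1239.84 eV·nm / 330.69409722 eV
λ = 3.749205 nm

This is the ε-line of the Lyman series in B⁴⁺.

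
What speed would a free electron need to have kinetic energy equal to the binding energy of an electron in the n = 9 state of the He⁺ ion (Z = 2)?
4.86154e+05 m/s (or 0.162% of c)

The binding energy at n = 9 for He⁺ is:
E_9 = -13.6057 × 2²/9² = -0.671886420 eV
|E_9| = 0.671886420 eV

Convert to Joules:
KE = 0.671886420 eV × (1.602177 × 10⁻¹⁹ J/eV) = 1.0764810e-19 J

Using KE = ½mv²:
v = √(2·KE/m_e)
v = √(2 × 1.0764810e-19 J / 9.10938 × 10⁻³¹ kg)
v = 4.86154e+05 m/s

This is approximately 0.162% the speed of light.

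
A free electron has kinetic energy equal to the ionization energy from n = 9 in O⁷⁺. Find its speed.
1.94e+06 m/s (or 0.648660% of c)

The binding energy at n = 9 for O⁷⁺ is:
E_9 = -13.6057 × 8²/9² = -10.75018272 eV
|E_9| = 10.75018272 eV

Convert to Joules:
KE = 10.75018272 eV × (1.602177 × 10⁻¹⁹ J/eV) = 1.7224e-18 J

Using KE = ½mv²:
v = √(2·KE/m_e)
v = √(2 × 1.7224e-18 J / 9.10938 × 10⁻³¹ kg)
v = 1.94e+06 m/s

This is approximately 0.648660% the speed of light.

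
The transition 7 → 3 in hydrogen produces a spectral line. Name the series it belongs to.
Paschen series

The spectral series in hydrogen are named based on the final (lower) energy level:
- Lyman series: n_final = 1 (ultraviolet)
- Balmer series: n_final = 2 (visible/near-UV)
- Paschen series: n_final = 3 (infrared)
- Brackett series: n_final = 4 (infrared)
- Pfund series: n_final = 5 (far infrared)

Since this transition ends at n = 3, it belongs to the Paschen series.

For reference, this 7 → 3 line has photon energy
ΔE = 13.6057 eV × (1/3² - 1/7²) = 1.23407710 eV,
corresponding to wavelength λ = hc/ΔE = 1239.84 eV·nm / 1.23407710 eV = 1004.670 nm in the infrared region.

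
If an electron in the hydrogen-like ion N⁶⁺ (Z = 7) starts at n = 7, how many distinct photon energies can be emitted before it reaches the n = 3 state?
10

The electron can occupy levels n = 3, 4, ..., 7 during de-excitation — that is m = 7 - 3 + 1 = 5 distinct levels.

The number of distinct spectral lines equals the number of ways to choose 2 of these m levels (each pair gives one possible emission transition):

Number of lines = m(m-1)/2 = 5×4/2 = 10

These correspond to all possible transitions between the 5 levels:
7 → 6, 7 → 5, 7 → 4, 7 → 3, 6 → 5, 6 → 4, 6 → 3, 5 → 4...

Each transition produces a photon with a unique energy (and thus wavelength). This count does not depend on Z.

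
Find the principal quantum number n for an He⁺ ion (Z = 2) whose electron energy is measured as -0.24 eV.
n = 15

The exact energy levels follow E_n = -13.6057 Z² / n² eV with Z = 2.

The measured value (-0.24 eV) is reported to only 2 significant figures, so we must test candidate n values and see which one matches to that precision.

Candidate energies:
  n = 13:  E = -13.6057 × 2² / 13² = -0.32203 eV
  n = 14:  E = -13.6057 × 2² / 14² = -0.27767 eV
  n = 15:  E = -13.6057 × 2² / 15² = -0.24188 eV  ← matches
  n = 16:  E = -13.6057 × 2² / 16² = -0.21259 eV
  n = 17:  E = -13.6057 × 2² / 17² = -0.18831 eV

Checking against the measurement of -0.24 eV (2 sig figs), only n = 15 agrees:
E_15 = -0.24188 eV, which rounds to -0.24 eV ✓

Therefore n = 15.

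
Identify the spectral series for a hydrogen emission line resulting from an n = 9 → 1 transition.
Lyman series

The spectral series in hydrogen are named based on the final (lower) energy level:
- Lyman series: n_final = 1 (ultraviolet)
- Balmer series: n_final = 2 (visible/near-UV)
- Paschen series: n_final = 3 (infrared)
- Brackett series: n_final = 4 (infrared)
- Pfund series: n_final = 5 (far infrared)

Since this transition ends at n = 1, it belongs to the Lyman series.

For reference, this 9 → 1 line has photon energy
ΔE = 13.6057 eV × (1/1² - 1/9²) = 13.43773 eV,
corresponding to wavelength λ = hc/ΔE = 1239.84 eV·nm / 13.43773 eV = 92.266 nm in the ultraviolet region.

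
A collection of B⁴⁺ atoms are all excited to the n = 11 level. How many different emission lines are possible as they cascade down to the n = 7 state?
10

The electron can occupy levels n = 7, 8, ..., 11 during de-excitation — that is m = 11 - 7 + 1 = 5 distinct levels.

The number of distinct spectral lines equals the number of ways to choose 2 of these m levels (each pair gives one possible emission transition):

Number of lines = m(m-1)/2 = 5×4/2 = 10

These correspond to all possible transitions between the 5 levels:
11 → 10, 11 → 9, 11 → 8, 11 → 7, 10 → 9, 10 → 8, 10 → 7, 9 → 8...

Each transition produces a photon with a unique energy (and thus wavelength). This count does not depend on Z.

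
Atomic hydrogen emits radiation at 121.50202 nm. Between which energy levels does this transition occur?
n = 2 → n = 1

First, find the photon energy from the wavelength (hc = 1239.84 eV·nm):
E = hc/λ = 1239.84 eV·nm / 121.50202 nm = 10.204275 eV

The energy levels of hydrogen satisfy E_n = -13.6057 / n² eV, so an emission n_i → n_f releases
ΔE = 13.6057 × (1/n_f² − 1/n_i²) eV.

Setting ΔE equal to the photon energy:
1/n_f² − 1/n_i² = 10.204275 / 13.6057 = 0.75000000

Since 1/n_i² must be positive, we need 1/n_f² > 0.75000000, i.e. n_f ≤ 1. For each allowed n_f, solve n_i = (1/n_f² − 0.75000000)^(−1/2) and check whether it is a whole number:
  n_f = 1: 1/n_i² = 1.00000000 − 0.75000000 = 0.25000000 → n_i = 2.000  → integer, n_i = 2 ✓

Only n_f = 1 gives an integer upper level, n_i = 2.

The transition is from n = 2 to n = 1 (emission).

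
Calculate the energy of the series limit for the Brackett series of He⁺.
3.401 eV

The series limit corresponds to the transition from n = ∞ to n = 4.
This is the highest energy (shortest wavelength) transition in the Brackett series.

E_∞ = 0 eV
E_4 = -13.6057 × 2² / 4² = -3.401 eV

Energy at series limit:
ΔE = E_∞ - E_4 = 0 - (-3.401) = 3.401 eV

This energy equals the ionization energy from the n = 4 state of He⁺.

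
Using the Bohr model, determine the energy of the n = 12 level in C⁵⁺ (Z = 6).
-3.40143 eV

For hydrogen-like ions, the energy levels scale with Z²:
E_n = -13.6057 Z² / n² eV

For C⁵⁺ (Z = 6) at n = 12:
E_12 = -13.6057 × 6² / 12²
E_12 = -13.6057 × 36 / 144
E_12 = -489.8052 / 144
E_12 = -3.40143 eV

The energy is 36 times more negative than hydrogen at the same n due to the stronger nuclear charge.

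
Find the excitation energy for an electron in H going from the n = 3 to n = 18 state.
1.4698 eV

The energy levels of a hydrogen-like atom are E_n = -13.6057 eV / n².

Energy at n = 3: E_3 = -13.6057 / 3² = -1.5117444 eV
Energy at n = 18: E_18 = -13.6057 / 18² = -0.0419929 eV

The excitation energy is the difference:
ΔE = E_18 - E_3
ΔE = -0.0419929 - (-1.5117444)
ΔE = 1.4698 eV

Since this is positive, energy must be absorbed (photon absorption).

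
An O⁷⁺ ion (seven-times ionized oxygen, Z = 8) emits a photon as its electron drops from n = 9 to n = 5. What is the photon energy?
24.08041 eV

The energy levels are E_n = -13.6057 Z² eV / n².

Energy at n = 9: E_9 = -13.6057 × 8² / 9² = -10.75018272 eV
Energy at n = 5: E_5 = -13.6057 × 8² / 5² = -34.83059200 eV

For emission (electron falling to lower state), the photon energy is:
E_photon = E_9 - E_5 = |-10.75018272 - (-34.83059200)|
E_photon = 24.08041 eV

This energy is carried away by the emitted photon.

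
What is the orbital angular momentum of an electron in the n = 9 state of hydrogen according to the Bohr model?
9.491e-34 J·s (or 9ℏ)

In the Bohr model, angular momentum is quantized:
L = nℏ

where ℏ = h/(2π) = 1.05457e-34 J·s

For n = 9:
L = 9 × 1.05457e-34 J·s
L = 9.491e-34 J·s

This can also be written as L = 9ℏ.
The angular momentum is an integer multiple of the reduced Planck constant.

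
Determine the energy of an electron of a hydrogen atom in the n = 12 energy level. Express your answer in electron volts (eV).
-0.094484 eV

The energy levels of a hydrogen-like atom are given by:
E_n = -13.6057 eV / n²

For n = 12:
E_12 = -13.6057 eV / 12²
E_12 = -13.6057 eV / 144
E_12 = -0.094484 eV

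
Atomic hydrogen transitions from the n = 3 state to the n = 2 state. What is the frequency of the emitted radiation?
4.56923e+14 Hz

First, find the transition energy:
E_3 = -13.6057 / 3² = -1.51174444 eV
E_2 = -13.6057 / 2² = -3.40142500 eV
|ΔE| = |E_2 - E_3| = 1.88968056 eV

Convert to Joules: E = 1.88968056 eV × (1.602177 × 10⁻¹⁹ J/eV) = 3.0276027e-19 J

Using E = hf:
f = E/h = 3.0276027e-19 J / (6.62607 × 10⁻³⁴ J·s)
f = 4.56923e+14 Hz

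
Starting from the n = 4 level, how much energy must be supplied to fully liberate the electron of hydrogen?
0.850 eV

The ionization energy is the energy needed to remove the electron completely (n → ∞).

For hydrogen, E_n = -13.6057 eV / n².

At n = 4: E_4 = -13.6057 / 4² = -0.850356 eV
At n = ∞: E_∞ = 0 eV

Ionization energy = E_∞ - E_4 = 0 - (-0.850356) = 0.850356 eV
Ionization energy ≈ 0.850 eV

This is also called the binding energy of the electron in state n = 4.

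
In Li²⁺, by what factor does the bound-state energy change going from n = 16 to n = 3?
28.444

Using E_n = -13.6057 Z² / n² eV with Z = 3:

E_3 = -13.6057 × 3² / 3² = -122.4513 / 9 = -13.605700000 eV
E_16 = -13.6057 × 3² / 16² = -122.4513 / 256 = -0.478325391 eV

The ratio is:
E_3/E_16 = (-13.605700000) / (-0.478325391)
E_3/E_16 = (-122.4513/9) / (-122.4513/256)
E_3/E_16 = 256/9
E_3/E_16 = 28.444
(Note: the Z² factors cancel in the ratio.)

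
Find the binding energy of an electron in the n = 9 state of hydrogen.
0.1680 eV

The ionization energy is the energy needed to remove the electron completely (n → ∞).

For hydrogen, E_n = -13.6057 eV / n².

At n = 9: E_9 = -13.6057 / 9² = -0.1679716 eV
At n = ∞: E_∞ = 0 eV

Ionization energy = E_∞ - E_9 = 0 - (-0.1679716) = 0.1679716 eV
Ionization energy ≈ 0.1680 eV

This is also called the binding energy of the electron in state n = 9.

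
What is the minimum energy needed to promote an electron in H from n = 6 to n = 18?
0.33594 eV

The energy levels of a hydrogen-like atom are E_n = -13.6057 eV / n².

Energy at n = 6: E_6 = -13.6057 / 6² = -0.37793611 eV
Energy at n = 18: E_18 = -13.6057 / 18² = -0.04199290 eV

The excitation energy is the difference:
ΔE = E_18 - E_6
ΔE = -0.04199290 - (-0.37793611)
ΔE = 0.33594 eV

Since this is positive, energy must be absorbed (photon absorption).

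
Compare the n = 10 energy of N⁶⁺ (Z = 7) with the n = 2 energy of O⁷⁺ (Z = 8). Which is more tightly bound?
O⁷⁺ at n = 2 (E = -217.6912 eV)

Using E_n = -13.6057 Z² / n² eV:

N⁶⁺ (Z = 7) at n = 10:
E = -13.6057 × 7² / 10² = -13.6057 × 49 / 100 = -6.6667930 eV

O⁷⁺ (Z = 8) at n = 2:
E = -13.6057 × 8² / 2² = -13.6057 × 64 / 4 = -217.6912000 eV

Since -217.6912000 eV < -6.6667930 eV,
O⁷⁺ at n = 2 is more tightly bound (requires more energy to ionize).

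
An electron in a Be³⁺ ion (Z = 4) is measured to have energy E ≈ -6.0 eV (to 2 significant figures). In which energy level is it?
n = 6

The exact energy levels follow E_n = -13.6057 Z² / n² eV with Z = 4.

The measured value (-6.0 eV) is reported to only 2 significant figures, so we must test candidate n values and see which one matches to that precision.

Candidate energies:
  n = 4:  E = -13.6057 × 4² / 4² = -13.60570 eV
  n = 5:  E = -13.6057 × 4² / 5² = -8.70765 eV
  n = 6:  E = -13.6057 × 4² / 6² = -6.04698 eV  ← matches
  n = 7:  E = -13.6057 × 4² / 7² = -4.44268 eV
  n = 8:  E = -13.6057 × 4² / 8² = -3.40143 eV

Checking against the measurement of -6.0 eV (2 sig figs), only n = 6 agrees:
E_6 = -6.04698 eV, which rounds to -6.0 eV ✓

Therefore n = 6.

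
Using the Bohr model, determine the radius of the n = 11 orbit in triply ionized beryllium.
1.6008 nm (or 16.0076 Å)

The Bohr radius formula is:
r_n = n² a₀ / Z

where a₀ = 0.0529177 nm is the Bohr radius.

For Be³⁺ (Z = 4) at n = 11:
r_11 = 11² × 0.0529177 nm / 4
r_11 = 121 × 0.0529177 nm / 4
r_11 = 6.40304 nm / 4
r_11 = 1.6008 nm

The electron orbits at approximately 1.6008 nm from the nucleus.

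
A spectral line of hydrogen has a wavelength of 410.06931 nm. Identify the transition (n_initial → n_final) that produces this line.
n = 6 → n = 2

First, find the photon energy from the wavelength (hc = 1239.84 eV·nm):
E = hc/λ = 1239.84 eV·nm / 410.06931 nm = 3.0234889 eV

The energy levels of hydrogen satisfy E_n = -13.6057 / n² eV, so an emission n_i → n_f releases
ΔE = 13.6057 × (1/n_f² − 1/n_i²) eV.

Setting ΔE equal to the photon energy:
1/n_f² − 1/n_i² = 3.0234889 / 13.6057 = 0.22222222

Since 1/n_i² must be positive, we need 1/n_f² > 0.22222222, i.e. n_f ≤ 2. For each allowed n_f, solve n_i = (1/n_f² − 0.22222222)^(−1/2) and check whether it is a whole number:
  n_f = 1: 1/n_i² = 1.00000000 − 0.22222222 = 0.77777778 → n_i = 1.134  (not an integer) ✗
  n_f = 2: 1/n_i² = 0.25000000 − 0.22222222 = 0.02777778 → n_i = 6.000  → integer, n_i = 6 ✓

Only n_f = 2 gives an integer upper level, n_i = 6.

The transition is from n = 6 to n = 2 (emission).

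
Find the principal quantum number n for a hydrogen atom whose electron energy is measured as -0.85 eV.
n = 4

The exact energy levels follow E_n = -13.6057 eV / n².

The measured value (-0.85 eV) is reported to only 2 significant figures, so we must test candidate n values and see which one matches to that precision.

Candidate energies:
  n = 2:  E = -13.6057/2² = -3.40143 eV
  n = 3:  E = -13.6057/3² = -1.51174 eV
  n = 4:  E = -13.6057/4² = -0.85036 eV  ← matches
  n = 5:  E = -13.6057/5² = -0.54423 eV
  n = 6:  E = -13.6057/6² = -0.37794 eV

Checking against the measurement of -0.85 eV (2 sig figs), only n = 4 agrees:
E_4 = -0.85036 eV, which rounds to -0.85 eV ✓

Therefore n = 4.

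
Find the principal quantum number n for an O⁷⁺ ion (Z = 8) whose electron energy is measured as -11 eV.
n = 9

The exact energy levels follow E_n = -13.6057 Z² / n² eV with Z = 8.

The measured value (-11 eV) is reported to only 2 significant figures, so we must test candidate n values and see which one matches to that precision.

Candidate energies:
  n = 7:  E = -13.6057 × 8² / 7² = -17.77071 eV
  n = 8:  E = -13.6057 × 8² / 8² = -13.60570 eV
  n = 9:  E = -13.6057 × 8² / 9² = -10.75018 eV  ← matches
  n = 10:  E = -13.6057 × 8² / 10² = -8.70765 eV
  n = 11:  E = -13.6057 × 8² / 11² = -7.19640 eV

Checking against the measurement of -11 eV (2 sig figs), only n = 9 agrees:
E_9 = -10.75018 eV, which rounds to -11 eV ✓

Therefore n = 9.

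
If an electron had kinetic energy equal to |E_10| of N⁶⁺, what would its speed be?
1.53138e+06 m/s (or 0.510815% of c)

The binding energy at n = 10 for N⁶⁺ is:
E_10 = -13.6057 × 7²/10² = -6.66679300 eV
|E_10| = 6.66679300 eV

Convert to Joules:
KE = 6.66679300 eV × (1.602177 × 10⁻¹⁹ J/eV) = 1.0681382e-18 J

Using KE = ½mv²:
v = √(2·KE/m_e)
v = √(2 × 1.0681382e-18 J / 9.10938 × 10⁻³¹ kg)
v = 1.53138e+06 m/s

This is approximately 0.510815% the speed of light.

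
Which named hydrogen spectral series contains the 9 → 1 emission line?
Lyman series

The spectral series in hydrogen are named based on the final (lower) energy level:
- Lyman series: n_final = 1 (ultraviolet)
- Balmer series: n_final = 2 (visible/near-UV)
- Paschen series: n_final = 3 (infrared)
- Brackett series: n_final = 4 (infrared)
- Pfund series: n_final = 5 (far infrared)

Since this transition ends at n = 1, it belongs to the Lyman series.

For reference, this 9 → 1 line has photon energy
ΔE = 13.6057 eV × (1/1² - 1/9²) = 13.4377 eV,
corresponding to wavelength λ = hc/ΔE = 1239.84 eV·nm / 13.4377 eV = 92.27 nm in the ultraviolet region.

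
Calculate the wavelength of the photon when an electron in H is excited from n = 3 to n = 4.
1874.603 nm

First, find the transition energy using E_n = -13.6057 / n² eV:
E_3 = -13.6057 / 3² = -1.511744444 eV
E_4 = -13.6057 / 4² = -0.850356250 eV

Photon energy: |ΔE| = |E_4 - E_3| = 0.661388194 eV

Convert to wavelength using E = hc/λ with hc = 1239.84 eV·nm:
λ = hc/E = 1239.84 eV·nm / 0.661388194 eV
λ = 1874.603 nm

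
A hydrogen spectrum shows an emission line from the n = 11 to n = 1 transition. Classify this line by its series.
Lyman series

The spectral series in hydrogen are named based on the final (lower) energy level:
- Lyman series: n_final = 1 (ultraviolet)
- Balmer series: n_final = 2 (visible/near-UV)
- Paschen series: n_final = 3 (infrared)
- Brackett series: n_final = 4 (infrared)
- Pfund series: n_final = 5 (far infrared)

Since this transition ends at n = 1, it belongs to the Lyman series.

For reference, this 11 → 1 line has photon energy
ΔE = 13.6057 eV × (1/1² - 1/11²) = 13.4932562 eV,
corresponding to wavelength λ = hc/ΔE = 1239.84 eV·nm / 13.4932562 eV = 91.88590 nm in the ultraviolet region.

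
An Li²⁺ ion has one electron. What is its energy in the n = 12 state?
-0.85036 eV

For hydrogen-like ions, the energy levels scale with Z²:
E_n = -13.6057 Z² / n² eV

For Li²⁺ (Z = 3) at n = 12:
E_12 = -13.6057 × 3² / 12²
E_12 = -13.6057 × 9 / 144
E_12 = -122.4513 / 144
E_12 = -0.85036 eV

The energy is 9 times more negative than hydrogen at the same n due to the stronger nuclear charge.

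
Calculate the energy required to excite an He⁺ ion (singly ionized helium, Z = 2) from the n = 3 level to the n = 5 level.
3.870 eV

The energy levels of a hydrogen-like atom are E_n = -13.6057 Z² eV / n².

Energy at n = 3: E_3 = -13.6057 × 2² / 3² = -6.046978 eV
Energy at n = 5: E_5 = -13.6057 × 2² / 5² = -2.176912 eV

The excitation energy is the difference:
ΔE = E_5 - E_3
ΔE = -2.176912 - (-6.046978)
ΔE = 3.870 eV

Since this is positive, energy must be absorbed (photon absorption).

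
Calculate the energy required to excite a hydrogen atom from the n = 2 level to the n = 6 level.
3.02349 eV

The energy levels of a hydrogen-like atom are E_n = -13.6057 eV / n².

Energy at n = 2: E_2 = -13.6057 / 2² = -3.40142500 eV
Energy at n = 6: E_6 = -13.6057 / 6² = -0.37793611 eV

The excitation energy is the difference:
ΔE = E_6 - E_2
ΔE = -0.37793611 - (-3.40142500)
ΔE = 3.02349 eV

Since this is positive, energy must be absorbed (photon absorption).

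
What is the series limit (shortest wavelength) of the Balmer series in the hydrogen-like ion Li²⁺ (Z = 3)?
40.500673 nm

The series limit corresponds to the transition from n = ∞ to n = 2.
This is the highest energy (shortest wavelength) transition in the Balmer series.

E_∞ = 0 eV
E_2 = -13.6057 × 3² / 2² = -30.61282500 eV

Energy at series limit:
ΔE = E_∞ - E_2 = 0 - (-30.61282500) = 30.61282500 eV
λ = hc/E = 1239.84 eV·nm / 30.61282500 eV = 40.500673 nm

This energy equals the ionization energy from the n = 2 state of Li²⁺.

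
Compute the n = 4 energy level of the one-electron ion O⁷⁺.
-54.422800 eV

For hydrogen-like ions, the energy levels scale with Z²:
E_n = -13.6057 Z² / n² eV

For O⁷⁺ (Z = 8) at n = 4:
E_4 = -13.6057 × 8² / 4²
E_4 = -13.6057 × 64 / 16
E_4 = -870.7648 / 16
E_4 = -54.422800 eV

The energy is 64 times more negative than hydrogen at the same n due to the stronger nuclear charge.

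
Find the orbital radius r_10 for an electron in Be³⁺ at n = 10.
1.322943 nm (or 13.229430 Å)

The Bohr radius formula is:
r_n = n² a₀ / Z

where a₀ = 0.052917721 nm is the Bohr radius.

For Be³⁺ (Z = 4) at n = 10:
r_10 = 10² × 0.052917721 nm / 4
r_10 = 100 × 0.052917721 nm / 4
r_10 = 5.2917721 nm / 4
r_10 = 1.322943 nm

The electron orbits at approximately 1.322943 nm from the nucleus.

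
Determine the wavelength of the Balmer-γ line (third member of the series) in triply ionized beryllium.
27.12 nm

The lines of a series are numbered from the longest wavelength (smallest ΔE) outward; the third line is the transition from n = n_f + 3 to n_f.
The Balmer series has all transitions ending at n_f = 2.

For Be³⁺ (Z = 4), the third line (γ-line) is the jump from n = 5 to n = 2:
E_5 = -13.6057 × 4² / 5² = -8.7076 eV
E_2 = -13.6057 × 4² / 2² = -54.4228 eV
ΔE = E_5 - E_2 = 45.7152 eV

λ = hc/E = 1239.84 eV·nm / 45.7152 eV
λ = 27.12 nm

This is the γ-line of the Balmer series in Be³⁺.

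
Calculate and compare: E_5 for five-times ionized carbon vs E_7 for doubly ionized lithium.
C⁵⁺ at n = 5 (E = -19.592208 eV)

Using E_n = -13.6057 Z² / n² eV:

C⁵⁺ (Z = 6) at n = 5:
E = -13.6057 × 6² / 5² = -13.6057 × 36 / 25 = -19.592208000 eV

Li²⁺ (Z = 3) at n = 7:
E = -13.6057 × 3² / 7² = -13.6057 × 9 / 49 = -2.499006122 eV

Since -19.592208000 eV < -2.499006122 eV,
C⁵⁺ at n = 5 is more tightly bound (requires more energy to ionize).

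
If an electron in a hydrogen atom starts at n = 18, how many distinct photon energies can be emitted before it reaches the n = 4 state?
105

The electron can occupy levels n = 4, 5, ..., 18 during de-excitation — that is m = 18 - 4 + 1 = 15 distinct levels.

The number of distinct spectral lines equals the number of ways to choose 2 of these m levels (each pair gives one possible emission transition):

Number of lines = m(m-1)/2 = 15×14/2 = 105

These correspond to all possible transitions between the 15 levels:
18 → 17, 18 → 16, 18 → 15, 18 → 14, 18 → 13, 18 → 12, 18 → 11, 18 → 10...

Each transition produces a photon with a unique energy (and thus wavelength). This count does not depend on Z.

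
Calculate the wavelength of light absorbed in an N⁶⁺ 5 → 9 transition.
67.2490 nm

First, find the transition energy using E_n = -13.6057 Z² / n² eV:
E_5 = -13.6057 × 7² / 5² = -26.667172 eV
E_9 = -13.6057 × 7² / 9² = -8.230609 eV

Photon energy: |ΔE| = |E_9 - E_5| = 18.436563 eV

Convert to wavelength using E = hc/λ with hc = 1239.84 eV·nm:
λ = hc/E = 1239.84 eV·nm / 18.436563 eV
λ = 67.2490 nm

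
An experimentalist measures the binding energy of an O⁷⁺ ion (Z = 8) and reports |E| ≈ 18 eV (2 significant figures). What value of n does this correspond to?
n = 7

The exact energy levels follow E_n = -13.6057 Z² / n² eV with Z = 8.

The measured value (-18 eV) is reported to only 2 significant figures, so we must test candidate n values and see which one matches to that precision.

Candidate energies:
  n = 5:  E = -13.6057 × 8² / 5² = -34.83059 eV
  n = 6:  E = -13.6057 × 8² / 6² = -24.18791 eV
  n = 7:  E = -13.6057 × 8² / 7² = -17.77071 eV  ← matches
  n = 8:  E = -13.6057 × 8² / 8² = -13.60570 eV
  n = 9:  E = -13.6057 × 8² / 9² = -10.75018 eV

Checking against the measurement of -18 eV (2 sig figs), only n = 7 agrees:
E_7 = -17.77071 eV, which rounds to -18 eV ✓

Therefore n = 7.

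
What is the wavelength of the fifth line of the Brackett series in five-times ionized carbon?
50.47007 nm

The lines of a series are numbered from the longest wavelength (smallest ΔE) outward; the fifth line is the transition from n = n_f + 5 to n_f.
The Brackett series has all transitions ending at n_f = 4.

For C⁵⁺ (Z = 6), the fifth line (ε-line) is the jump from n = 9 to n = 4:
E_9 = -13.6057 × 6² / 9² = -6.0469778 eV
E_4 = -13.6057 × 6² / 4² = -30.6128250 eV
ΔE = E_9 - E_4 = 24.5658472 eV

λ = hc/E = 1239.84 eV·nm / 24.5658472 eV
λ = 50.47007 nm

This is the ε-line of the Brackett series in C⁵⁺.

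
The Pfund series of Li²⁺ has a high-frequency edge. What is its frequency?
1.1843e+15 Hz

The series limit corresponds to the transition from n = ∞ to n = 5.
This is the highest energy (shortest wavelength) transition in the Pfund series.

E_∞ = 0 eV
E_5 = -13.6057 × 3² / 5² = -4.8980520 eV

Energy at series limit:
ΔE = E_∞ - E_5 = 0 - (-4.8980520) = 4.8980520 eV
E = 4.8980520 eV × (1.602177 × 10⁻¹⁹ J/eV) = 7.847546e-19 J
f = E/h = 7.847546e-19 J / (6.62607 × 10⁻³⁴ J·s) = 1.1843e+15 Hz

This energy equals the ionization energy from the n = 5 state of Li²⁺.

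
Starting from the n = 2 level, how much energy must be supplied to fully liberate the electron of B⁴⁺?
85.036 eV

The ionization energy is the energy needed to remove the electron completely (n → ∞).

For a hydrogen-like ion with Z = 5, E_n = -13.6057 Z² / n² eV.

At n = 2: E_2 = -13.6057 × 5² / 2² = -85.035625 eV
At n = ∞: E_∞ = 0 eV

Ionization energy = E_∞ - E_2 = 0 - (-85.035625) = 85.035625 eV
Ionization energy ≈ 85.036 eV

This is also called the binding energy of the electron in state n = 2.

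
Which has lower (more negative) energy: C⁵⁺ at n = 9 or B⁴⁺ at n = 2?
B⁴⁺ at n = 2 (E = -85.0356 eV)

Using E_n = -13.6057 Z² / n² eV:

C⁵⁺ (Z = 6) at n = 9:
E = -13.6057 × 6² / 9² = -13.6057 × 36 / 81 = -6.0469778 eV

B⁴⁺ (Z = 5) at n = 2:
E = -13.6057 × 5² / 2² = -13.6057 × 25 / 4 = -85.0356250 eV

Since -85.0356250 eV < -6.0469778 eV,
B⁴⁺ at n = 2 is more tightly bound (requires more energy to ionize).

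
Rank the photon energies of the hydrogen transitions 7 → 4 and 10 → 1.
10 → 1

Calculate the energy for each transition:

Transition 7 → 4:
ΔE₁ = |E_4 - E_7| = |-13.6057/4² - (-13.6057/7²)|
ΔE₁ = |-0.85035625 - (-0.27766735)| = 0.57269 eV

Transition 10 → 1:
ΔE₂ = |E_1 - E_10| = |-13.6057/1² - (-13.6057/10²)|
ΔE₂ = |-13.60570000 - (-0.13605700)| = 13.46964 eV

Since 13.46964 eV > 0.57269 eV, the transition 10 → 1 emits the more energetic photon.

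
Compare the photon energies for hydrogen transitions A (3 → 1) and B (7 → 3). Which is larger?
3 → 1

Calculate the energy for each transition:

Transition 3 → 1:
ΔE₁ = |E_1 - E_3| = |-13.6057/1² - (-13.6057/3²)|
ΔE₁ = |-13.60570000 - (-1.51174444)| = 12.09396 eV

Transition 7 → 3:
ΔE₂ = |E_3 - E_7| = |-13.6057/3² - (-13.6057/7²)|
ΔE₂ = |-1.51174444 - (-0.27766735)| = 1.23408 eV

Since 12.09396 eV > 1.23408 eV, the transition 3 → 1 emits the more energetic photon.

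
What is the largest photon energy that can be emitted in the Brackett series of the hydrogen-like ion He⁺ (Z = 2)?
3.40 eV

The series limit corresponds to the transition from n = ∞ to n = 4.
This is the highest energy (shortest wavelength) transition in the Brackett series.

E_∞ = 0 eV
E_4 = -13.6057 × 2² / 4² = -3.40 eV

Energy at series limit:
ΔE = E_∞ - E_4 = 0 - (-3.40) = 3.40 eV

This energy equals the ionization energy from the n = 4 state of He⁺.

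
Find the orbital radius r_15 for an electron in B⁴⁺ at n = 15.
2.381297 nm (or 23.812974 Å)

The Bohr radius formula is:
r_n = n² a₀ / Z

where a₀ = 0.052917721 nm is the Bohr radius.

For B⁴⁺ (Z = 5) at n = 15:
r_15 = 15² × 0.052917721 nm / 5
r_15 = 225 × 0.052917721 nm / 5
r_15 = 11.9064872 nm / 5
r_15 = 2.381297 nm

The electron orbits at approximately 2.381297 nm from the nucleus.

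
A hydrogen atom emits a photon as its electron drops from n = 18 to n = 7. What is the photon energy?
0.24 eV

The energy levels are E_n = -13.6057 eV / n².

Energy at n = 18: E_18 = -13.6057 / 18² = -0.04199 eV
Energy at n = 7: E_7 = -13.6057 / 7² = -0.27767 eV

For emission (electron falling to lower state), the photon energy is:
E_photon = E_18 - E_7 = |-0.04199 - (-0.27767)|
E_photon = 0.24 eV

This energy is carried away by the emitted photon.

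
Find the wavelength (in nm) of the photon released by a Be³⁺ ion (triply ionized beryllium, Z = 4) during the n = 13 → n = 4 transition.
100.65608 nm

First, find the transition energy using E_n = -13.6057 Z² / n² eV:
E_13 = -13.6057 × 4² / 13² = -1.28811361 eV
E_4 = -13.6057 × 4² / 4² = -13.60570000 eV

Photon energy: |ΔE| = |E_4 - E_13| = 12.31758639 eV

Convert to wavelength using E = hc/λ with hc = 1239.84 eV·nm:
λ = hc/E = 1239.84 eV·nm / 12.31758639 eV
λ = 100.65608 nm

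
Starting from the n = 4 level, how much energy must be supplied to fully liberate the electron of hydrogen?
0.85036 eV

The ionization energy is the energy needed to remove the electron completely (n → ∞).

For hydrogen, E_n = -13.6057 eV / n².

At n = 4: E_4 = -13.6057 / 4² = -0.85035625 eV
At n = ∞: E_∞ = 0 eV

Ionization energy = E_∞ - E_4 = 0 - (-0.85035625) = 0.85035625 eV
Ionization energy ≈ 0.85036 eV

This is also called the binding energy of the electron in state n = 4.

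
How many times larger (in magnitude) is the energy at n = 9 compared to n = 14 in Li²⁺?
2.419753

Using E_n = -13.6057 Z² / n² eV with Z = 3:

E_9 = -13.6057 × 3² / 9² = -122.4513 / 81 = -1.511744444444 eV
E_14 = -13.6057 × 3² / 14² = -122.4513 / 196 = -0.624751530612 eV

The ratio is:
E_9/E_14 = (-1.511744444444) / (-0.624751530612)
E_9/E_14 = (-122.4513/81) / (-122.4513/196)
E_9/E_14 = 196/81
E_9/E_14 = 2.419753
(Note: the Z² factors cancel in the ratio.)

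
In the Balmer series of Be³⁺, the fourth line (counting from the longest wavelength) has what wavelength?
25.62933 nm

The lines of a series are numbered from the longest wavelength (smallest ΔE) outward; the fourth line is the transition from n = n_f + 4 to n_f.
The Balmer series has all transitions ending at n_f = 2.

For Be³⁺ (Z = 4), the fourth line (δ-line) is the jump from n = 6 to n = 2:
E_6 = -13.6057 × 4² / 6² = -6.0469778 eV
E_2 = -13.6057 × 4² / 2² = -54.4228000 eV
ΔE = E_6 - E_2 = 48.3758222 eV

λ = hc/E = 1239.84 eV·nm / 48.3758222 eV
λ = 25.62933 nm

This is the δ-line of the Balmer series in Be³⁺.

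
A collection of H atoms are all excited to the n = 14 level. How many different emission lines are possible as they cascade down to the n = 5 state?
45

The electron can occupy levels n = 5, 6, ..., 14 during de-excitation — that is m = 14 - 5 + 1 = 10 distinct levels.

The number of distinct spectral lines equals the number of ways to choose 2 of these m levels (each pair gives one possible emission transition):

Number of lines = m(m-1)/2 = 10×9/2 = 45

These correspond to all possible transitions between the 10 levels:
14 → 13, 14 → 12, 14 → 11, 14 → 10, 14 → 9, 14 → 8, 14 → 7, 14 → 6...

Each transition produces a photon with a unique energy (and thus wavelength). This count does not depend on Z.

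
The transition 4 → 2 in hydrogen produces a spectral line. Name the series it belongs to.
Balmer series

The spectral series in hydrogen are named based on the final (lower) energy level:
- Lyman series: n_final = 1 (ultraviolet)
- Balmer series: n_final = 2 (visible/near-UV)
- Paschen series: n_final = 3 (infrared)
- Brackett series: n_final = 4 (infrared)
- Pfund series: n_final = 5 (far infrared)

Since this transition ends at n = 2, it belongs to the Balmer series.

For reference, this 4 → 2 line has photon energy
ΔE = 13.6057 eV × (1/2² - 1/4²) = 2.55106875 eV,
corresponding to wavelength λ = hc/ΔE = 1239.84 eV·nm / 2.55106875 eV = 486.0081 nm in the visible/near-UV region.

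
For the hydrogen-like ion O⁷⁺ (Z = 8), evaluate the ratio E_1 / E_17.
289.00000

Using E_n = -13.6057 Z² / n² eV with Z = 8:

E_1 = -13.6057 × 8² / 1² = -870.7648 / 1 = -870.76480000000 eV
E_17 = -13.6057 × 8² / 17² = -870.7648 / 289 = -3.01302698962 eV

The ratio is:
E_1/E_17 = (-870.76480000000) / (-3.01302698962)
E_1/E_17 = (-870.7648/1) / (-870.7648/289)
E_1/E_17 = 289/1
E_1/E_17 = 289.00000
(Note: the Z² factors cancel in the ratio.)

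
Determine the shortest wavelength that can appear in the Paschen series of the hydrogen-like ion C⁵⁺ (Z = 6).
22.78 nm

The series limit corresponds to the transition from n = ∞ to n = 3.
This is the highest energy (shortest wavelength) transition in the Paschen series.

E_∞ = 0 eV
E_3 = -13.6057 × 6² / 3² = -54.4228 eV

Energy at series limit:
ΔE = E_∞ - E_3 = 0 - (-54.4228) = 54.4228 eV
λ = hc/E = 1239.84 eV·nm / 54.4228 eV = 22.78 nm

This energy equals the ionization energy from the n = 3 state of C⁵⁺.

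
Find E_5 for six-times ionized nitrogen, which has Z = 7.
-26.667 eV

For hydrogen-like ions, the energy levels scale with Z²:
E_n = -13.6057 Z² / n² eV

For N⁶⁺ (Z = 7) at n = 5:
E_5 = -13.6057 × 7² / 5²
E_5 = -13.6057 × 49 / 25
E_5 = -666.6793 / 25
E_5 = -26.667 eV

The energy is 49 times more negative than hydrogen at the same n due to the stronger nuclear charge.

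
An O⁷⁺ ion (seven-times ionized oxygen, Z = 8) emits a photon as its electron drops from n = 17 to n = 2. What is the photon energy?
214.678 eV

The energy levels are E_n = -13.6057 Z² eV / n².

Energy at n = 17: E_17 = -13.6057 × 8² / 17² = -3.013027 eV
Energy at n = 2: E_2 = -13.6057 × 8² / 2² = -217.691200 eV

For emission (electron falling to lower state), the photon energy is:
E_photon = E_17 - E_2 = |-3.013027 - (-217.691200)|
E_photon = 214.678 eV

This energy is carried away by the emitted photon.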